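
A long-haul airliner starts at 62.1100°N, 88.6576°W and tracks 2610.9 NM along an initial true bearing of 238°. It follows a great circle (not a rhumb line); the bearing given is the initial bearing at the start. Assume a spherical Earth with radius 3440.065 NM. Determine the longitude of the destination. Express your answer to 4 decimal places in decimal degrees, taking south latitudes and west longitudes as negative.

Central angle δ = d/R = 0.758968 rad.
Start latitude φ₁ = 1.084024 rad; initial bearing θ = 4.153884 rad.
Destination latitude: φ₂ = arcsin( sin φ₁ cos δ + cos φ₁ sin δ cos θ ) = arcsin(0.470686) = 28.0788°.
Δλ = atan2( sin θ sin δ cos φ₁ , cos δ − sin φ₁ sin φ₂ ) = atan2(-0.272996, 0.309532) = -0.722760 rad = -41.4111°.
λ₂ = -88.6576° + -41.4111° = -130.0687°.

longitude -130.0687°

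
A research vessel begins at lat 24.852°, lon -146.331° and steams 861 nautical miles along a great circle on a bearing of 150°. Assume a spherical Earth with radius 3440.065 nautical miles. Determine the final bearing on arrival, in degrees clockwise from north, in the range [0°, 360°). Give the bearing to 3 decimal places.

The arc subtends δ = 861/3440.065 = 0.250286 rad at the centre.
Start latitude φ₁ = 0.433749 rad; initial bearing θ = 2.617994 rad.
sin φ₂ = sin φ₁ cos δ + cos φ₁ sin δ cos θ = (0.420276)(0.968842) + (0.907396)(0.247681)(-0.866025) = 0.212546
φ₂ = asin(0.212546) = 0.214180 rad = 12.272°.
Δλ = atan2( sin θ sin δ cos φ₁ , cos δ − sin φ₁ sin φ₂ ) = atan2(0.112372, 0.879514) = 0.127078 rad = 7.281°.
λ₂ = -146.331° + 7.281° = -139.050°.
The forward bearing on arrival equals the back-azimuth from the destination plus 180°.
Back-azimuth from P₂ (12.272°, -139.050°) to P₁ (24.852°, -146.331°), with Δλ' = λ₁ − λ₂ = -7.281°: atan2( sin Δλ' cos φ₁ , cos φ₂ sin φ₁ − sin φ₂ cos φ₁ cos Δλ' ) = 332.335°.
Final bearing = (332.335° + 180°) mod 360° = 152.335°.

final bearing 152.335°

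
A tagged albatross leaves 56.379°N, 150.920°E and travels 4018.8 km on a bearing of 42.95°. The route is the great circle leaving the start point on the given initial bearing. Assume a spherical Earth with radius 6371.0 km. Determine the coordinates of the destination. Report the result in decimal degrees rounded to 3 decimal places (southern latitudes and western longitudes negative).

Central angle δ = d/R = 0.630796 rad.
Start latitude φ₁ = 0.983999 rad; initial bearing θ = 0.749619 rad.
sin φ₂ = sin φ₁ cos δ + cos φ₁ sin δ cos θ = (0.832718)(0.807558) + (0.553697)(0.589788)(0.731949) = 0.911496
φ₂ = asin(0.911496) = 1.146908 rad = 65.713°.
For the longitude increment, Δλ = atan2( sin θ sin δ cos φ₁, cos δ − sin φ₁ sin φ₂ ) = atan2(0.222507, 0.048539) = 77.694°.
λ₂ = 150.920° + 77.694° = 228.614°, normalized to (−180°, 180°] → -131.386°.

latitude 65.713°, longitude -131.386°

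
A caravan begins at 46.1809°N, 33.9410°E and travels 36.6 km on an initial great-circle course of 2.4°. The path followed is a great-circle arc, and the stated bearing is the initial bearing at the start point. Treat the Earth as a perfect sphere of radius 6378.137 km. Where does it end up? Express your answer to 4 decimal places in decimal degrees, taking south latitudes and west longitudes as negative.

The arc subtends δ = 36.6/6378.137 = 0.005738 rad at the centre.
Converting: φ₁ = 0.806009 rad, θ = 0.041888 rad.
Applying the spherical law of cosines for sides, sin φ₂ = sin φ₁ cos δ + cos φ₁ sin δ cos θ = 0.725487, so φ₂ = 46.5094°.
For the longitude increment, Δλ = atan2( sin θ sin δ cos φ₁, cos δ − sin φ₁ sin φ₂ ) = atan2(0.000166, 0.476523) = 0.0200°.
Hence λ₂ = 33.9410° + 0.0200° = 33.9610°.

latitude 46.5094°, longitude 33.9610°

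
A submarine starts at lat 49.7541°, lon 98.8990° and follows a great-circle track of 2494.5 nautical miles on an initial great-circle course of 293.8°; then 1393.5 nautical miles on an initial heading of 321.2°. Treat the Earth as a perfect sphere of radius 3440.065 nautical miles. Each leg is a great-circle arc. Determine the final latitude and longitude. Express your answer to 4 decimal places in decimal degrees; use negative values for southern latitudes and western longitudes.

Apply the spherical direct solution leg by leg, carrying full precision between legs.
Leg 1: from (49.7541°, 98.8990°), δ = 2494.5/3440.065 = 0.725132 rad, θ = 293.8° → φ = 48.0874°, λ = 33.6089°.
Leg 2: from (48.0874°, 33.6089°), δ = 1393.5/3440.065 = 0.405080 rad, θ = 321.2° → φ = 62.7606°, λ = 0.9584°.

latitude 62.7606°, longitude 0.9584°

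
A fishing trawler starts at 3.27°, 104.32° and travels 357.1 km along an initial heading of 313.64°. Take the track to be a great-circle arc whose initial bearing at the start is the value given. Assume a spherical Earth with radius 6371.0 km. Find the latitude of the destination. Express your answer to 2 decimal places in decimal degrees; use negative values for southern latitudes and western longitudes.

Angular distance δ = d/R = 357.1 / 6371 = 0.056051 rad.
Converting: φ₁ = 0.057072 rad, θ = 5.474051 rad.
Applying the spherical law of cosines for sides, sin φ₂ = sin φ₁ cos δ + cos φ₁ sin δ cos θ = 0.095551, so φ₂ = 5.48°.
Δλ = atan2( sin θ sin δ cos φ₁ , cos δ − sin φ₁ sin φ₂ ) = atan2(-0.040476, 0.992979) = -0.040740 rad = -2.33°.
Hence λ₂ = 104.32° + -2.33° = 101.99°.

latitude 5.48°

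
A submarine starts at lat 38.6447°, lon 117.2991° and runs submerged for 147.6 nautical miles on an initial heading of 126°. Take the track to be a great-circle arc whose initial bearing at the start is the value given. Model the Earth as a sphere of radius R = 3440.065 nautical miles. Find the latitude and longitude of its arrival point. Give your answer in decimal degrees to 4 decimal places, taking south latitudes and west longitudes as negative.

latitude 37.1730°, longitude 119.7951°

Angular distance δ = d/R = 147.6 / 3440.065 = 0.042906 rad.
Start latitude φ₁ = 0.674477 rad; initial bearing θ = 2.199115 rad.
sin φ₂ = sin φ₁ cos δ + cos φ₁ sin δ cos θ = (0.624489)(0.999080) + (0.781034)(0.042893)(-0.587785) = 0.604223
φ₂ = asin(0.604223) = 0.648790 rad = 37.1730°.
For the longitude increment, Δλ = atan2( sin θ sin δ cos φ₁, cos δ − sin φ₁ sin φ₂ ) = atan2(0.027103, 0.621749) = 2.4960°.
λ₂ = 117.2991° + 2.4960° = 119.7951°.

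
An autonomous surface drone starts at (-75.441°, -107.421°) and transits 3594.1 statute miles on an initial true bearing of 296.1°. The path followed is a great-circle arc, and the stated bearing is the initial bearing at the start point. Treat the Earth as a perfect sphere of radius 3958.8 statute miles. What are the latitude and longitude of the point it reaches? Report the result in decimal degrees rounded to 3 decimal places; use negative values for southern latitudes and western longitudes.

latitude -30.563°, longitude -162.710°

δ = 3594.1/3958.8 = 0.907876 rad (52.0175°).
Start latitude φ₁ = -1.316694 rad; initial bearing θ = 5.167920 rad.
Applying the spherical law of cosines for sides, sin φ₂ = sin φ₁ cos δ + cos φ₁ sin δ cos θ = -0.508492, so φ₂ = -30.563°.
For the longitude increment, Δλ = atan2( sin θ sin δ cos φ₁, cos δ − sin φ₁ sin φ₂ ) = atan2(-0.177931, 0.123257) = -55.289°.
λ₂ = λ₁ + Δλ = -162.710°.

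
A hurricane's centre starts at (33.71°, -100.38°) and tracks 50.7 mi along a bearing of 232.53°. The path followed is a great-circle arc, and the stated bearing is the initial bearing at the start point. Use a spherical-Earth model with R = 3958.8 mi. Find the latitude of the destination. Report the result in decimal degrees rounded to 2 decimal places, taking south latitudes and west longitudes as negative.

latitude 33.26°

The arc subtends δ = 50.7/3958.8 = 0.012807 rad at the centre.
Start latitude φ₁ = 0.588350 rad; initial bearing θ = 4.058414 rad.
Applying the spherical law of cosines for sides, sin φ₂ = sin φ₁ cos δ + cos φ₁ sin δ cos θ = 0.548463, so φ₂ = 33.26°.
Δλ = atan2( sin θ sin δ cos φ₁ , cos δ − sin φ₁ sin φ₂ ) = atan2(-0.008455, 0.695527) = -0.012156 rad = -0.70°.
λ₂ = -100.38° + -0.70° = -101.08°.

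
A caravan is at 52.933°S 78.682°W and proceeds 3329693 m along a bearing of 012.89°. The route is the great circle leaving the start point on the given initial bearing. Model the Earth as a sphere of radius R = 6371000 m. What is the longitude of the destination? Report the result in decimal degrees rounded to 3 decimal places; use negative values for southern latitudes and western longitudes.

longitude -71.710°

δ = 3329693/6371000 = 0.522633 rad (29.9446°).
With φ₁ = -52.933° = -0.923855 rad and θ = 12.89° = 0.224973 rad:
sin φ₂ = sin φ₁ cos δ + cos φ₁ sin δ cos θ = (-0.797931)(0.866508) + (0.602749)(0.499163)(0.974800) = -0.398126
φ₂ = asin(-0.398126) = -0.409473 rad = -23.461°.
For the longitude increment, Δλ = atan2( sin θ sin δ cos φ₁, cos δ − sin φ₁ sin φ₂ ) = atan2(0.067118, 0.548831) = 6.972°.
λ₂ = -78.682° + 6.972° = -71.710°.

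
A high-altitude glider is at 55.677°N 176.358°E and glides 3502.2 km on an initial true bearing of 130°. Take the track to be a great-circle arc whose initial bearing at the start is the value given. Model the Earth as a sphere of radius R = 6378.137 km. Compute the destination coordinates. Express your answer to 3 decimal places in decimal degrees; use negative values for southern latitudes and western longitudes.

latitude 31.018°, longitude -155.833°

Angular distance δ = d/R = 3502.2 / 6378.137 = 0.549095 rad.
Converting: φ₁ = 0.971747 rad, θ = 2.268928 rad.
Destination latitude: φ₂ = arcsin( sin φ₁ cos δ + cos φ₁ sin δ cos θ ) = arcsin(0.515303) = 31.018°.
For the longitude increment, Δλ = atan2( sin θ sin δ cos φ₁, cos δ − sin φ₁ sin φ₂ ) = atan2(0.225436, 0.427423) = 27.809°.
λ₂ = 176.358° + 27.809° = 204.167°, normalized to (−180°, 180°] → -155.833°.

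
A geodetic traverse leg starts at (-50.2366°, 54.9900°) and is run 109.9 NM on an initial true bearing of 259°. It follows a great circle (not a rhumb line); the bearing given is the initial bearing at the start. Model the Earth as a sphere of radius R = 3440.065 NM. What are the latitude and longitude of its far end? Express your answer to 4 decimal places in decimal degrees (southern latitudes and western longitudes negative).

Central angle δ = d/R = 0.031947 rad.
Converting: φ₁ = -0.876794 rad, θ = 4.520403 rad.
sin φ₂ = sin φ₁ cos δ + cos φ₁ sin δ cos θ = (-0.768692)(0.999490) + (0.639619)(0.031942)(-0.190809) = -0.772198
φ₂ = asin(-0.772198) = -0.882294 rad = -50.5517°.
Δλ = atan2( sin θ sin δ cos φ₁ , cos δ − sin φ₁ sin φ₂ ) = atan2(-0.020055, 0.405907) = -0.049368 rad = -2.8286°.
Hence λ₂ = 54.9900° + -2.8286° = 52.1614°.

latitude -50.5517°, longitude 52.1614°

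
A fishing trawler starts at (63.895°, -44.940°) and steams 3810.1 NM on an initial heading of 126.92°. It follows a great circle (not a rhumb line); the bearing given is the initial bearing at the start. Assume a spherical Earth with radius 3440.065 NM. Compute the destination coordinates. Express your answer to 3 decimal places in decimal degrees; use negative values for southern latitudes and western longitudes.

The arc subtends δ = 3810.1/3440.065 = 1.107566 rad at the centre.
With φ₁ = 63.895° = 1.115178 rad and θ = 126.92° = 2.215172 rad:
sin φ₂ = sin φ₁ cos δ + cos φ₁ sin δ cos θ = (0.897989)(0.446840) + (0.440018)(0.894614)(-0.600699) = 0.164795
φ₂ = asin(0.164795) = 0.165550 rad = 9.485°.
Then Δλ = atan2(0.314710, 0.298856) = 0.811231 rad, from sin θ sin δ cos φ₁ over cos δ − sin φ₁ sin φ₂.
λ₂ = λ₁ + Δλ = 1.540°.

latitude 9.485°, longitude 1.540°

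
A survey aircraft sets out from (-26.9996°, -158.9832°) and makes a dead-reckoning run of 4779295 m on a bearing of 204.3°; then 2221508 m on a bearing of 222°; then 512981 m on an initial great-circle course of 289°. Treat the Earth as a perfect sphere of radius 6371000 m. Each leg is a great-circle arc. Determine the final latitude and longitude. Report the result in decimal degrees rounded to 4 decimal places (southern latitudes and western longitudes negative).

latitude -69.8967°, longitude 103.7911°

Apply the spherical direct solution leg by leg, carrying full precision between legs.
Leg 1: from (-26.9996°, -158.9832°), δ = 4779295/6371000 = 0.750164 rad, θ = 204.3° → φ = -62.3452°, λ = 163.8273°.
Leg 2: from (-62.3452°, 163.8273°), δ = 2221508/6371000 = 0.348691 rad, θ = 222° → φ = -71.8613°, λ = 116.5740°.
Leg 3: from (-71.8613°, 116.5740°), δ = 512981/6371000 = 0.080518 rad, θ = 289° → φ = -69.8967°, λ = 103.7911°.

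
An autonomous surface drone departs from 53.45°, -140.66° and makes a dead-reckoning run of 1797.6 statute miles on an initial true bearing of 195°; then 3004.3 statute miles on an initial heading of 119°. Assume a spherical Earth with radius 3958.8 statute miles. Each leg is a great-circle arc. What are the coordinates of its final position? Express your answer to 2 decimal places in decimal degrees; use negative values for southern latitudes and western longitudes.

Apply the spherical direct solution leg by leg, carrying full precision between legs.
Leg 1: from (53.45°, -140.66°), δ = 1797.6/3958.8 = 0.454077 rad, θ = 195° → φ = 28.01°, λ = -148.05°.
Leg 2: from (28.01°, -148.05°), δ = 3004.3/3958.8 = 0.758892 rad, θ = 119° → φ = 2.65°, λ = -111.00°.

latitude 2.65°, longitude -111.00°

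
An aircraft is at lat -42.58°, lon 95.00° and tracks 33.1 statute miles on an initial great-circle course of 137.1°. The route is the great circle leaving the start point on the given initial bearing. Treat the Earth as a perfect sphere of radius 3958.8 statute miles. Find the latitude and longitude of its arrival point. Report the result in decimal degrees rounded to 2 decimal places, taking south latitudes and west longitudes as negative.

Angular distance δ = d/R = 33.1 / 3958.8 = 0.008361 rad.
Start latitude φ₁ = -0.743161 rad; initial bearing θ = 2.392846 rad.
sin φ₂ = sin φ₁ cos δ + cos φ₁ sin δ cos θ = (-0.676619)(0.999965) + (0.736333)(0.008361)(-0.732543) = -0.681105
φ₂ = asin(-0.681105) = -0.749271 rad = -42.93°.
For the longitude increment, Δλ = atan2( sin θ sin δ cos φ₁, cos δ − sin φ₁ sin φ₂ ) = atan2(0.004191, 0.539116) = 0.45°.
Hence λ₂ = 95.00° + 0.45° = 95.45°.

latitude -42.93°, longitude 95.45°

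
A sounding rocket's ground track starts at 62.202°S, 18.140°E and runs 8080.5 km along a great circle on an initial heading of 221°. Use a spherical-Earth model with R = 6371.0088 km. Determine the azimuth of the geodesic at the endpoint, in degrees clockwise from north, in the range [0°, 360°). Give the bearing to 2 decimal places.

final bearing 337.53°

Central angle δ = d/R = 1.268323 rad.
With φ₁ = -62.202° = -1.085630 rad and θ = 221° = 3.857178 rad:
sin φ₂ = sin φ₁ cos δ + cos φ₁ sin δ cos θ = (-0.884597)(0.297882) + (0.466356)(0.954603)(-0.754710) = -0.599490
φ₂ = asin(-0.599490) = -0.642864 rad = -36.833°.
For the longitude increment, Δλ = atan2( sin θ sin δ cos φ₁, cos δ − sin φ₁ sin φ₂ ) = atan2(-0.292067, -0.232426) = -128.513°.
λ₂ = λ₁ + Δλ = -110.373°.
The forward bearing on arrival equals the back-azimuth from the destination plus 180°.
Back-azimuth from P₂ (-36.83°, -110.37°) to P₁ (-62.20°, 18.14°), with Δλ' = λ₁ − λ₂ = 128.51°: atan2( sin Δλ' cos φ₁ , cos φ₂ sin φ₁ − sin φ₂ cos φ₁ cos Δλ' ) = 157.53°.
Final bearing = (157.53° + 180°) mod 360° = 337.53°.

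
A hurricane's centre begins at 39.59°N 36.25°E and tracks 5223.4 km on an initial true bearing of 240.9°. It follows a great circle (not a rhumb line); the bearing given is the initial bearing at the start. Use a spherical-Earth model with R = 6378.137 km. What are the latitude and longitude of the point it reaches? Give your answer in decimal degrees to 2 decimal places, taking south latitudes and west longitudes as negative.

latitude 9.29°, longitude -4.04°

Angular distance δ = d/R = 5223.4 / 6378.137 = 0.818954 rad.
Start latitude φ₁ = 0.690976 rad; initial bearing θ = 4.204498 rad.
sin φ₂ = sin φ₁ cos δ + cos φ₁ sin δ cos θ = (0.637290)(0.682986) + (0.770624)(0.730432)(-0.486335) = 0.161507
φ₂ = asin(0.161507) = 0.162217 rad = 9.29°.
Δλ = atan2( sin θ sin δ cos φ₁ , cos δ − sin φ₁ sin φ₂ ) = atan2(-0.491836, 0.580059) = -0.703278 rad = -40.29°.
λ₂ = 36.25° + -40.29° = -4.04°.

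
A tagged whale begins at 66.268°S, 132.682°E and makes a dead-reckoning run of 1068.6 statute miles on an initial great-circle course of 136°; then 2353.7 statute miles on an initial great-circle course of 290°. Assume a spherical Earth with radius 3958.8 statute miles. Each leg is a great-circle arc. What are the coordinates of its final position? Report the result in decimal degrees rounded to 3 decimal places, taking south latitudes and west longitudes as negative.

Apply the spherical direct solution leg by leg, carrying full precision between legs.
Leg 1: from (-66.268°, 132.682°), δ = 1068.6/3958.8 = 0.269930 rad, θ = 136° → φ = -73.636°, λ = 173.790°.
Leg 2: from (-73.636°, 173.790°), δ = 2353.7/3958.8 = 0.594549 rad, θ = 290° → φ = -47.805°, λ = 122.192°.

latitude -47.805°, longitude 122.192°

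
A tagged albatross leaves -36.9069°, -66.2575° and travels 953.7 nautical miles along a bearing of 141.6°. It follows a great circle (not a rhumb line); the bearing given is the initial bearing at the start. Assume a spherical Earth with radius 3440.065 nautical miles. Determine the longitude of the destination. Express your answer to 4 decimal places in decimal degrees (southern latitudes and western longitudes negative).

longitude -51.3874°

Central angle δ = d/R = 0.277233 rad.
With φ₁ = -36.9069° = -0.644147 rad and θ = 141.6° = 2.471386 rad:
Applying the spherical law of cosines for sides, sin φ₂ = sin φ₁ cos δ + cos φ₁ sin δ cos θ = -0.749098, so φ₂ = -48.5123°.
For the longitude increment, Δλ = atan2( sin θ sin δ cos φ₁, cos δ − sin φ₁ sin φ₂ ) = atan2(0.135938, 0.511971) = 14.8701°.
λ₂ = λ₁ + Δλ = -51.3874°.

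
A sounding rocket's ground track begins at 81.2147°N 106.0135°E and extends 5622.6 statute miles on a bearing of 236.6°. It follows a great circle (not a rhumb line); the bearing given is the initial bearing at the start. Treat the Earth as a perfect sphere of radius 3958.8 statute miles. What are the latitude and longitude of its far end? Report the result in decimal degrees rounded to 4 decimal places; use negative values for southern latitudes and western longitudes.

Central angle δ = d/R = 1.420279 rad.
Converting: φ₁ = 1.417464 rad, θ = 4.129449 rad.
sin φ₂ = sin φ₁ cos δ + cos φ₁ sin δ cos θ = (0.988268)(0.149950) + (0.152732)(0.988694)(-0.550481) = 0.065065
φ₂ = asin(0.065065) = 0.065111 rad = 3.7306°.
For the longitude increment, Δλ = atan2( sin θ sin δ cos φ₁, cos δ − sin φ₁ sin φ₂ ) = atan2(-0.126067, 0.085648) = -55.8082°.
Hence λ₂ = 106.0135° + -55.8082° = 50.2053°.

latitude 3.7306°, longitude 50.2053°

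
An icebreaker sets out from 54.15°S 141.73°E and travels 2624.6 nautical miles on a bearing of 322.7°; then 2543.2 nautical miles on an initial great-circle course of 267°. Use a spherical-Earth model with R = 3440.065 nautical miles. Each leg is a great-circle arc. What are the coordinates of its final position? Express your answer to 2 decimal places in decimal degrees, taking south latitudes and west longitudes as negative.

latitude -13.24°, longitude 72.27°

Apply the spherical direct solution leg by leg, carrying full precision between legs.
Leg 1: from (-54.15°, 141.73°), δ = 2624.6/3440.065 = 0.762951 rad, θ = 322.7° → φ = -15.30°, λ = 116.00°.
Leg 2: from (-15.30°, 116.00°), δ = 2543.2/3440.065 = 0.739288 rad, θ = 267° → φ = -13.24°, λ = 72.27°.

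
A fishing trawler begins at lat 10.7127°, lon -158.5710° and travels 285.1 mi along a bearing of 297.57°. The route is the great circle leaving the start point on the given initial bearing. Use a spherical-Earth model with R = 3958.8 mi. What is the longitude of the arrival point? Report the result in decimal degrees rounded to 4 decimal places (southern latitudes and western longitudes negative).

longitude -162.3184°

Angular distance δ = d/R = 285.1 / 3958.8 = 0.072017 rad.
Converting: φ₁ = 0.186972 rad, θ = 5.193576 rad.
Applying the spherical law of cosines for sides, sin φ₂ = sin φ₁ cos δ + cos φ₁ sin δ cos θ = 0.218125, so φ₂ = 12.5989°.
Then Δλ = atan2(-0.062672, 0.956862) = -0.065404 rad, from sin θ sin δ cos φ₁ over cos δ − sin φ₁ sin φ₂.
λ₂ = -158.5710° + -3.7474° = -162.3184°.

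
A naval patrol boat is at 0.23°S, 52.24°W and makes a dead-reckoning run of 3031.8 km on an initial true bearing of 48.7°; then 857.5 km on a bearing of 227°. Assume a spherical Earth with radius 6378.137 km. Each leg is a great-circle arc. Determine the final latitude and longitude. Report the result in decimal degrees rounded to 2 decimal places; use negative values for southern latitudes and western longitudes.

latitude 12.04°, longitude -36.88°

Apply the spherical direct solution leg by leg, carrying full precision between legs.
Leg 1: from (-0.23°, -52.24°), δ = 3031.8/6378.137 = 0.475343 rad, θ = 48.7° → φ = 17.37°, λ = -31.13°.
Leg 2: from (17.37°, -31.13°), δ = 857.5/6378.137 = 0.134444 rad, θ = 227° → φ = 12.04°, λ = -36.88°.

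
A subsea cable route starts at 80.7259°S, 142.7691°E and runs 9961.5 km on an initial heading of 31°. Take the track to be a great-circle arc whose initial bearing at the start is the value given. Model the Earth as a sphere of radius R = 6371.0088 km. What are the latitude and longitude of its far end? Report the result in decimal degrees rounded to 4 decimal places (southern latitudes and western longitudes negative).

Angular distance δ = d/R = 9961.5 / 6371.0088 = 1.563567 rad.
With φ₁ = -80.7259° = -1.408933 rad and θ = 31° = 0.541052 rad:
Destination latitude: φ₂ = arcsin( sin φ₁ cos δ + cos φ₁ sin δ cos θ ) = arcsin(0.131001) = 7.5274°.
For the longitude increment, Δλ = atan2( sin θ sin δ cos φ₁, cos δ − sin φ₁ sin φ₂ ) = atan2(0.083000, 0.136518) = 31.2988°.
λ₂ = λ₁ + Δλ = 174.0679°.

latitude 7.5274°, longitude 174.0679°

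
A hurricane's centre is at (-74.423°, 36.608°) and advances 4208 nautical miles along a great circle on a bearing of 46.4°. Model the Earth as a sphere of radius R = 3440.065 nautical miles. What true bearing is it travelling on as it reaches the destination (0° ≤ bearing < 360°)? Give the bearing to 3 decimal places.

δ = 4208/3440.065 = 1.223233 rad (70.0861°).
Converting: φ₁ = -1.298926 rad, θ = 0.809833 rad.
Applying the spherical law of cosines for sides, sin φ₂ = sin φ₁ cos δ + cos φ₁ sin δ cos θ = -0.153985, so φ₂ = -8.858°.
For the longitude increment, Δλ = atan2( sin θ sin δ cos φ₁, cos δ − sin φ₁ sin φ₂ ) = atan2(0.182836, 0.192279) = 43.558°.
λ₂ = λ₁ + Δλ = 80.166°.
The forward bearing on arrival equals the back-azimuth from the destination plus 180°.
Back-azimuth from P₂ (-8.858°, 80.166°) to P₁ (-74.423°, 36.608°), with Δλ' = λ₁ − λ₂ = -43.558°: atan2( sin Δλ' cos φ₁ , cos φ₂ sin φ₁ − sin φ₂ cos φ₁ cos Δλ' ) = 191.351°.
Final bearing = (191.351° + 180°) mod 360° = 11.351°.

final bearing 11.351°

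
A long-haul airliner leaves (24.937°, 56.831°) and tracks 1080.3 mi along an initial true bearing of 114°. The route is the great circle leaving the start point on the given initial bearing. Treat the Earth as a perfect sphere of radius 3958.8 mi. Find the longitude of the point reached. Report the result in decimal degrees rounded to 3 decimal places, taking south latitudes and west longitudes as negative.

longitude 71.822°

Angular distance δ = d/R = 1080.3 / 3958.8 = 0.272886 rad.
With φ₁ = 24.937° = 0.435233 rad and θ = 114° = 1.989675 rad:
Destination latitude: φ₂ = arcsin( sin φ₁ cos δ + cos φ₁ sin δ cos θ ) = arcsin(0.306620) = 17.856°.
Then Δλ = atan2(0.223257, 0.833720) = 0.261646 rad, from sin θ sin δ cos φ₁ over cos δ − sin φ₁ sin φ₂.
λ₂ = λ₁ + Δλ = 71.822°.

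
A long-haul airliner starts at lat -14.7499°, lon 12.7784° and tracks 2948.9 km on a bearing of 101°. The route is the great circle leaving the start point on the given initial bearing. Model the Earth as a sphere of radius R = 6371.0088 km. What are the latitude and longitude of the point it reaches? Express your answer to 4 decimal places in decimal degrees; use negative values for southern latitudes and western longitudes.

latitude -18.0714°, longitude 40.2333°

Angular distance δ = d/R = 2948.9 / 6371.0088 = 0.462862 rad.
Converting: φ₁ = -0.257434 rad, θ = 1.762783 rad.
Destination latitude: φ₂ = arcsin( sin φ₁ cos δ + cos φ₁ sin δ cos θ ) = arcsin(-0.310201) = -18.0714°.
For the longitude increment, Δλ = atan2( sin θ sin δ cos φ₁, cos δ − sin φ₁ sin φ₂ ) = atan2(0.423864, 0.815801) = 27.4549°.
λ₂ = λ₁ + Δλ = 40.2333°.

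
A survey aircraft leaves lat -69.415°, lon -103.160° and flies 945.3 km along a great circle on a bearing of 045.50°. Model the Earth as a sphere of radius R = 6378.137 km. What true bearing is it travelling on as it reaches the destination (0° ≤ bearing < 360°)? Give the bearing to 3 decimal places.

The arc subtends δ = 945.3/6378.137 = 0.148209 rad at the centre.
Converting: φ₁ = -1.211520 rad, θ = 0.794125 rad.
Applying the spherical law of cosines for sides, sin φ₂ = sin φ₁ cos δ + cos φ₁ sin δ cos θ = -0.889498, so φ₂ = -62.810°.
Then Δλ = atan2(0.037032, 0.156332) = 0.232590 rad, from sin θ sin δ cos φ₁ over cos δ − sin φ₁ sin φ₂.
λ₂ = -103.160° + 13.326° = -89.834°.
The forward bearing on arrival equals the back-azimuth from the destination plus 180°.
Back-azimuth from P₂ (-62.810°, -89.834°) to P₁ (-69.415°, -103.160°), with Δλ' = λ₁ − λ₂ = -13.326°: atan2( sin Δλ' cos φ₁ , cos φ₂ sin φ₁ − sin φ₂ cos φ₁ cos Δλ' ) = 213.286°.
Final bearing = (213.286° + 180°) mod 360° = 33.286°.

final bearing 33.286°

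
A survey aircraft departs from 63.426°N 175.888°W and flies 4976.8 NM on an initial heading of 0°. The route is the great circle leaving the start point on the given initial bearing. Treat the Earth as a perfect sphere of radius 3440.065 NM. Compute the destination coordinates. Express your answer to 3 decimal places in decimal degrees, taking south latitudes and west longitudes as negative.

δ = 4976.8/3440.065 = 1.446717 rad (82.8908°).
With φ₁ = 63.426° = 1.106993 rad and θ = 0° = 0.000000 rad:
Destination latitude: φ₂ = arcsin( sin φ₁ cos δ + cos φ₁ sin δ cos θ ) = arcsin(0.554601) = 33.683°.
Then Δλ = atan2(0.000000, -0.372250) = 3.141593 rad, from sin θ sin δ cos φ₁ over cos δ − sin φ₁ sin φ₂.
λ₂ = λ₁ + Δλ = 4.112°.

latitude 33.683°, longitude 4.112°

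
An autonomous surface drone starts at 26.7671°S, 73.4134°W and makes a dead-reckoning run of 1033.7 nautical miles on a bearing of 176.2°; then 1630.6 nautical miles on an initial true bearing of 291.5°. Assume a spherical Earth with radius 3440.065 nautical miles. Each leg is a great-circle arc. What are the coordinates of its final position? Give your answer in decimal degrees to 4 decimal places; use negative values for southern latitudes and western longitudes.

latitude -29.7957°, longitude -101.1526°

Apply the spherical direct solution leg by leg, carrying full precision between legs.
Leg 1: from (-26.7671°, -73.4134°), δ = 1033.7/3440.065 = 0.300489 rad, θ = 176.2° → φ = -43.9376°, λ = -71.8524°.
Leg 2: from (-43.9376°, -71.8524°), δ = 1630.6/3440.065 = 0.474003 rad, θ = 291.5° → φ = -29.7957°, λ = -101.1526°.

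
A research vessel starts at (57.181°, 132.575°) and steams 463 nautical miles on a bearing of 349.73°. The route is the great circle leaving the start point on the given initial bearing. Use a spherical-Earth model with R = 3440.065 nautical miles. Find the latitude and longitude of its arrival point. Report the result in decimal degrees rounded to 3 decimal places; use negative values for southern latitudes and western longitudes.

latitude 64.736°, longitude 129.362°

The arc subtends δ = 463/3440.065 = 0.134590 rad at the centre.
Start latitude φ₁ = 0.997997 rad; initial bearing θ = 6.103940 rad.
Destination latitude: φ₂ = arcsin( sin φ₁ cos δ + cos φ₁ sin δ cos θ ) = arcsin(0.904348) = 64.736°.
For the longitude increment, Δλ = atan2( sin θ sin δ cos φ₁, cos δ − sin φ₁ sin φ₂ ) = atan2(-0.012966, 0.230954) = -3.213°.
λ₂ = λ₁ + Δλ = 129.362°.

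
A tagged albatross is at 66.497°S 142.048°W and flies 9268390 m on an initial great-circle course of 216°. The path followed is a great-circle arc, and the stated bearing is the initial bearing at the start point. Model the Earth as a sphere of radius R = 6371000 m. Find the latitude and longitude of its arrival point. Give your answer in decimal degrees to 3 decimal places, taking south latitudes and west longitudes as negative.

latitude -25.253°, longitude 78.157°

Angular distance δ = d/R = 9268390 / 6371000 = 1.454778 rad.
Converting: φ₁ = -1.160592 rad, θ = 3.769911 rad.
Destination latitude: φ₂ = arcsin( sin φ₁ cos δ + cos φ₁ sin δ cos θ ) = arcsin(-0.426620) = -25.253°.
For the longitude increment, Δλ = atan2( sin θ sin δ cos φ₁, cos δ − sin φ₁ sin φ₂ ) = atan2(-0.232831, -0.275469) = -139.795°.
λ₂ = -142.048° + -139.795° = -281.843°, normalized to (−180°, 180°] → 78.157°.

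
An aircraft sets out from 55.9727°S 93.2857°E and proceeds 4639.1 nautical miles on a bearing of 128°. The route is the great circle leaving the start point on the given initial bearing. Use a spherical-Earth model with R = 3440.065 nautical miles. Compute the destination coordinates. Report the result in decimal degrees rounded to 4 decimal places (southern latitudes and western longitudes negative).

latitude -31.2466°, longitude -150.7467°

The arc subtends δ = 4639.1/3440.065 = 1.348550 rad at the centre.
With φ₁ = -55.9727° = -0.976908 rad and θ = 128° = 2.234021 rad:
Applying the spherical law of cosines for sides, sin φ₂ = sin φ₁ cos δ + cos φ₁ sin δ cos θ = -0.518722, so φ₂ = -31.2466°.
Δλ = atan2( sin θ sin δ cos φ₁ , cos δ − sin φ₁ sin φ₂ ) = atan2(0.430116, -0.209481) = 2.024017 rad = 115.9676°.
λ₂ = 93.2857° + 115.9676° = 209.2533°, normalized to (−180°, 180°] → -150.7467°.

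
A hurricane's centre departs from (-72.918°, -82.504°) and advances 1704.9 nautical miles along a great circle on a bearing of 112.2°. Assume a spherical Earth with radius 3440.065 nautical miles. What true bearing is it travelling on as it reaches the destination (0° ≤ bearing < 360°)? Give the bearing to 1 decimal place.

final bearing 37.3°

Central angle δ = d/R = 0.495601 rad.
Start latitude φ₁ = -1.272659 rad; initial bearing θ = 1.958259 rad.
Applying the spherical law of cosines for sides, sin φ₂ = sin φ₁ cos δ + cos φ₁ sin δ cos θ = -0.893657, so φ₂ = -63.336°.
For the longitude increment, Δλ = atan2( sin θ sin δ cos φ₁, cos δ − sin φ₁ sin φ₂ ) = atan2(0.129336, 0.025449) = 78.868°.
Hence λ₂ = -82.504° + 78.868° = -3.636°.
The forward bearing on arrival equals the back-azimuth from the destination plus 180°.
Back-azimuth from P₂ (-63.3°, -3.6°) to P₁ (-72.9°, -82.5°), with Δλ' = λ₁ − λ₂ = -78.9°: atan2( sin Δλ' cos φ₁ , cos φ₂ sin φ₁ − sin φ₂ cos φ₁ cos Δλ' ) = 217.3°.
Final bearing = (217.3° + 180°) mod 360° = 37.3°.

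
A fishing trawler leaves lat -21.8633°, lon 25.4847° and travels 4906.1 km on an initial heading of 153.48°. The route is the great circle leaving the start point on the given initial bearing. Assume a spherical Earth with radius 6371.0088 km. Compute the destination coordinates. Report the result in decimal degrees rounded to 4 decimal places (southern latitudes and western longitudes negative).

Central angle δ = d/R = 0.770066 rad.
With φ₁ = -21.8633° = -0.381587 rad and θ = 153.48° = 2.678731 rad:
Applying the spherical law of cosines for sides, sin φ₂ = sin φ₁ cos δ + cos φ₁ sin δ cos θ = -0.845453, so φ₂ = -57.7205°.
Then Δλ = atan2(0.288495, 0.403023) = 0.621269 rad, from sin θ sin δ cos φ₁ over cos δ − sin φ₁ sin φ₂.
λ₂ = λ₁ + Δλ = 61.0808°.

latitude -57.7205°, longitude 61.0808°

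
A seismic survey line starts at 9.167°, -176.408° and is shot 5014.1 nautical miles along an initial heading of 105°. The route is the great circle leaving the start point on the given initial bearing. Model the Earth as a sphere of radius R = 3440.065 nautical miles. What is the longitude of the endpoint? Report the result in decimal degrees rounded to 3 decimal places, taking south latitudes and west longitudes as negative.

Central angle δ = d/R = 1.457560 rad.
Start latitude φ₁ = 0.159994 rad; initial bearing θ = 1.832596 rad.
Applying the spherical law of cosines for sides, sin φ₂ = sin φ₁ cos δ + cos φ₁ sin δ cos θ = -0.235876, so φ₂ = -13.643°.
For the longitude increment, Δλ = atan2( sin θ sin δ cos φ₁, cos δ − sin φ₁ sin φ₂ ) = atan2(0.947482, 0.150573) = 80.970°.
Hence λ₂ = -176.408° + 80.970° = -95.438°.

longitude -95.438°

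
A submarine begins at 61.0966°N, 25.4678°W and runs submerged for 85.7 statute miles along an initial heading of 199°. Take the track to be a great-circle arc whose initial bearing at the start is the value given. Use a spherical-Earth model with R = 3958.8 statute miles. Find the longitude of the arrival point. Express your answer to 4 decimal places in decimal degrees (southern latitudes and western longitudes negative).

Central angle δ = d/R = 0.021648 rad.
Start latitude φ₁ = 1.066337 rad; initial bearing θ = 3.473205 rad.
Applying the spherical law of cosines for sides, sin φ₂ = sin φ₁ cos δ + cos φ₁ sin δ cos θ = 0.865338, so φ₂ = 59.9214°.
For the longitude increment, Δλ = atan2( sin θ sin δ cos φ₁, cos δ − sin φ₁ sin φ₂ ) = atan2(-0.003406, 0.242217) = -0.8057°.
λ₂ = λ₁ + Δλ = -26.2735°.

longitude -26.2735°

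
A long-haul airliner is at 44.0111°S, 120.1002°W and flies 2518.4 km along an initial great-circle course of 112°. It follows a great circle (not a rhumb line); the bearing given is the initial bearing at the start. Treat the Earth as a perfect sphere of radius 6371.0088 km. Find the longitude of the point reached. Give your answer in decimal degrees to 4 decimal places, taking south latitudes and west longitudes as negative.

longitude -87.7424°

Angular distance δ = d/R = 2518.4 / 6371.0088 = 0.395291 rad.
Converting: φ₁ = -0.768139 rad, θ = 1.954769 rad.
sin φ₂ = sin φ₁ cos δ + cos φ₁ sin δ cos θ = (-0.694798)(0.922885) + (0.719205)(0.385076)(-0.374607) = -0.744965
φ₂ = asin(-0.744965) = -0.840483 rad = -48.1561°.
Δλ = atan2( sin θ sin δ cos φ₁ , cos δ − sin φ₁ sin φ₂ ) = atan2(0.256783, 0.405285) = 0.564750 rad = 32.3578°.
Hence λ₂ = -120.1002° + 32.3578° = -87.7424°.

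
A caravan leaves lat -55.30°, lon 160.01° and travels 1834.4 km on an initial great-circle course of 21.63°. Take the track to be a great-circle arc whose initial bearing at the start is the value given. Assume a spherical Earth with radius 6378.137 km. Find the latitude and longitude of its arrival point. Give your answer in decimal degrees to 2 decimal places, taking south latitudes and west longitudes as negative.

latitude -39.66°, longitude 167.82°

δ = 1834.4/6378.137 = 0.287607 rad (16.4787°).
Converting: φ₁ = -0.965167 rad, θ = 0.377515 rad.
Applying the spherical law of cosines for sides, sin φ₂ = sin φ₁ cos δ + cos φ₁ sin δ cos θ = -0.638264, so φ₂ = -39.66°.
For the longitude increment, Δλ = atan2( sin θ sin δ cos φ₁, cos δ − sin φ₁ sin φ₂ ) = atan2(0.059524, 0.434180) = 7.81°.
λ₂ = 160.01° + 7.81° = 167.82°.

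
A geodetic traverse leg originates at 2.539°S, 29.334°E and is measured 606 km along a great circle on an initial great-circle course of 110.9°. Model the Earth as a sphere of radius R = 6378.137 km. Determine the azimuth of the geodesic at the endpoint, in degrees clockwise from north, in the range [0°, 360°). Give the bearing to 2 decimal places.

Central angle δ = d/R = 0.095012 rad.
Start latitude φ₁ = -0.044314 rad; initial bearing θ = 1.935570 rad.
Applying the spherical law of cosines for sides, sin φ₂ = sin φ₁ cos δ + cos φ₁ sin δ cos θ = -0.077910, so φ₂ = -4.468°.
Then Δλ = atan2(0.088540, 0.992038) = 0.089015 rad, from sin θ sin δ cos φ₁ over cos δ − sin φ₁ sin φ₂.
Hence λ₂ = 29.334° + 5.100° = 34.434°.
The forward bearing on arrival equals the back-azimuth from the destination plus 180°.
Back-azimuth from P₂ (-4.47°, 34.43°) to P₁ (-2.54°, 29.33°), with Δλ' = λ₁ − λ₂ = -5.10°: atan2( sin Δλ' cos φ₁ , cos φ₂ sin φ₁ − sin φ₂ cos φ₁ cos Δλ' ) = 290.59°.
Final bearing = (290.59° + 180°) mod 360° = 110.59°.

final bearing 110.59°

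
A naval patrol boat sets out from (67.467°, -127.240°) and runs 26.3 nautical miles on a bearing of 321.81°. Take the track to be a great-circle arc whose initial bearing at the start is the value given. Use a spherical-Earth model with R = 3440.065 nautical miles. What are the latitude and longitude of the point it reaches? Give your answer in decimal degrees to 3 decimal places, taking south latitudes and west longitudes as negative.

latitude 67.810°, longitude -127.957°

Central angle δ = d/R = 0.007645 rad.
Converting: φ₁ = 1.177521 rad, θ = 5.616644 rad.
Applying the spherical law of cosines for sides, sin φ₂ = sin φ₁ cos δ + cos φ₁ sin δ cos θ = 0.925935, so φ₂ = 67.810°.
Δλ = atan2( sin θ sin δ cos φ₁ , cos δ − sin φ₁ sin φ₂ ) = atan2(-0.001811, 0.144723) = -0.012515 rad = -0.717°.
λ₂ = λ₁ + Δλ = -127.957°.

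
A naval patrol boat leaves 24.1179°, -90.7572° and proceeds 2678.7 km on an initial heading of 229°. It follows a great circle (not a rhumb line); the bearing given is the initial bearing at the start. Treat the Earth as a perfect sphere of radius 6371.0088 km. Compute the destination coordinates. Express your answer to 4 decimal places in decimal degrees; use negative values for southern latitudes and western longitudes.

Central angle δ = d/R = 0.420451 rad.
Converting: φ₁ = 0.420937 rad, θ = 3.996804 rad.
Destination latitude: φ₂ = arcsin( sin φ₁ cos δ + cos φ₁ sin δ cos θ ) = arcsin(0.128618) = 7.3897°.
For the longitude increment, Δλ = atan2( sin θ sin δ cos φ₁, cos δ − sin φ₁ sin φ₂ ) = atan2(-0.281161, 0.860350) = -18.0973°.
λ₂ = -90.7572° + -18.0973° = -108.8545°.

latitude 7.3897°, longitude -108.8545°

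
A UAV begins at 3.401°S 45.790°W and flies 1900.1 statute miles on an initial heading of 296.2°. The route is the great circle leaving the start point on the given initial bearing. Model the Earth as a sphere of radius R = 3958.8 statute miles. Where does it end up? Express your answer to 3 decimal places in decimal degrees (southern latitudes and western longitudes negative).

δ = 1900.1/3958.8 = 0.479969 rad (27.5002°).
Converting: φ₁ = -0.059359 rad, θ = 5.169665 rad.
sin φ₂ = sin φ₁ cos δ + cos φ₁ sin δ cos θ = (-0.059324)(0.887009) + (0.998239)(0.461751)(0.441506) = 0.150886
φ₂ = asin(0.150886) = 0.151465 rad = 8.678°.
For the longitude increment, Δλ = atan2( sin θ sin δ cos φ₁, cos δ − sin φ₁ sin φ₂ ) = atan2(-0.413581, 0.895961) = -24.778°.
λ₂ = λ₁ + Δλ = -70.568°.

latitude 8.678°, longitude -70.568°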